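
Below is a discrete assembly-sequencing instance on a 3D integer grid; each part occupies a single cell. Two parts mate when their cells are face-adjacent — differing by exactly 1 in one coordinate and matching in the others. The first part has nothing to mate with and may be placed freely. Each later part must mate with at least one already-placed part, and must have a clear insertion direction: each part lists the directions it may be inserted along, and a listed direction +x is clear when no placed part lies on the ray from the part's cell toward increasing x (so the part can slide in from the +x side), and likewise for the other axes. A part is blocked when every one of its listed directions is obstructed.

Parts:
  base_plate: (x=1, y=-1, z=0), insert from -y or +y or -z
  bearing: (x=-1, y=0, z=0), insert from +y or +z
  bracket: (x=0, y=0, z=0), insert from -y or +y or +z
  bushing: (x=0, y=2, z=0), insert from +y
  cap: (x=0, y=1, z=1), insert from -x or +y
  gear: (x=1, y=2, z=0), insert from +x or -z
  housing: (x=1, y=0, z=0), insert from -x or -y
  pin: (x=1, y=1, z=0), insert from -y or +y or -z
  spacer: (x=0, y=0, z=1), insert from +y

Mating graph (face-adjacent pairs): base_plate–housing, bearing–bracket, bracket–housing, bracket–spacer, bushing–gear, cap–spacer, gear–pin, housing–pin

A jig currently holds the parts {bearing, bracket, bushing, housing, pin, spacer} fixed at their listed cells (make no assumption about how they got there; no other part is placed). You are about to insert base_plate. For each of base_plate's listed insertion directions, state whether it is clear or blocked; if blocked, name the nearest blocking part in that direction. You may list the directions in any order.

-y: ray from base_plate(1, -1, 0) has no placed part ⇒ clear
+y: nearest on ray is housing@(1, 0, 0) ⇒ blocked
-z: ray from base_plate(1, -1, 0) has no placed part ⇒ clear

+y: blocked by housing; -y: clear; -z: clear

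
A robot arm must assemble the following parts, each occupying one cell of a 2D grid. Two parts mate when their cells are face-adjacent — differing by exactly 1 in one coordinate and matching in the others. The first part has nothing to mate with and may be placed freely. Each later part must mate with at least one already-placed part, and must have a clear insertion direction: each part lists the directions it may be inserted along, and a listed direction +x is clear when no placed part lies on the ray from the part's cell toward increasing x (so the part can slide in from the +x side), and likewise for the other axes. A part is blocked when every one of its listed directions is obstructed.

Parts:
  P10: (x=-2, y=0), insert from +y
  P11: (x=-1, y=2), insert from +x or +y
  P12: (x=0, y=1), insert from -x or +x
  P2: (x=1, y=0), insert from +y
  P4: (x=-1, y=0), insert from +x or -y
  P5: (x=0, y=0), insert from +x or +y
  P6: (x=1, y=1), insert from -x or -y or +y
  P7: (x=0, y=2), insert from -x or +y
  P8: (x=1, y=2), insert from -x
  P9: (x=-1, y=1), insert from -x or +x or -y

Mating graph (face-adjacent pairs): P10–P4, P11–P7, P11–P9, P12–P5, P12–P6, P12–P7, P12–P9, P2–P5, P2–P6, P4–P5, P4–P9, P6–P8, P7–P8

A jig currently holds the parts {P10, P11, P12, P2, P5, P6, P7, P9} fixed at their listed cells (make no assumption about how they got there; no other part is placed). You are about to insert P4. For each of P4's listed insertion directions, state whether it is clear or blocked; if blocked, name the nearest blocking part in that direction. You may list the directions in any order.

+x: blocked by P5; -y: clear

+x: nearest on ray is P5@(0, 0) ⇒ blocked
-y: ray from P4(-1, 0) has no placed part ⇒ clear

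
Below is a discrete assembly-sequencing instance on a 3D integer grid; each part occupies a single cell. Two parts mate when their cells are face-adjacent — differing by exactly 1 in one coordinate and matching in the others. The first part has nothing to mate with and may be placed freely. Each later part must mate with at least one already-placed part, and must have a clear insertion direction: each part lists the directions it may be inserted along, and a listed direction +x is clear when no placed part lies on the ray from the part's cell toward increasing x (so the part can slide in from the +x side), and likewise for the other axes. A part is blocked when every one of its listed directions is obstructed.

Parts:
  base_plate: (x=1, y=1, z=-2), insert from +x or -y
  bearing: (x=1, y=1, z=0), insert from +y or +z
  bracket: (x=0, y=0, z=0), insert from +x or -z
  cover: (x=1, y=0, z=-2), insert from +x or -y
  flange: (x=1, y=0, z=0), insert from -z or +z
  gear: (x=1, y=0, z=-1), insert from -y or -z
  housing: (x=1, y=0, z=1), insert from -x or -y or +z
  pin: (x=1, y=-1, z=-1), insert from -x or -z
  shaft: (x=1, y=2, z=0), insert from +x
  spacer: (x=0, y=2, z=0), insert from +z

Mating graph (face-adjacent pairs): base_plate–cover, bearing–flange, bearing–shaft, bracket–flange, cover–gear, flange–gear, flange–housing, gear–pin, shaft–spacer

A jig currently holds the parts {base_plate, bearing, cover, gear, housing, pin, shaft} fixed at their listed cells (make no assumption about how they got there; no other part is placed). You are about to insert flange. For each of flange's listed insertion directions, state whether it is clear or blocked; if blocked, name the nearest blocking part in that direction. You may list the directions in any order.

+z: blocked by housing; -z: blocked by gear

-z: nearest on ray is gear@(1, 0, -1) ⇒ blocked
+z: nearest on ray is housing@(1, 0, 1) ⇒ blocked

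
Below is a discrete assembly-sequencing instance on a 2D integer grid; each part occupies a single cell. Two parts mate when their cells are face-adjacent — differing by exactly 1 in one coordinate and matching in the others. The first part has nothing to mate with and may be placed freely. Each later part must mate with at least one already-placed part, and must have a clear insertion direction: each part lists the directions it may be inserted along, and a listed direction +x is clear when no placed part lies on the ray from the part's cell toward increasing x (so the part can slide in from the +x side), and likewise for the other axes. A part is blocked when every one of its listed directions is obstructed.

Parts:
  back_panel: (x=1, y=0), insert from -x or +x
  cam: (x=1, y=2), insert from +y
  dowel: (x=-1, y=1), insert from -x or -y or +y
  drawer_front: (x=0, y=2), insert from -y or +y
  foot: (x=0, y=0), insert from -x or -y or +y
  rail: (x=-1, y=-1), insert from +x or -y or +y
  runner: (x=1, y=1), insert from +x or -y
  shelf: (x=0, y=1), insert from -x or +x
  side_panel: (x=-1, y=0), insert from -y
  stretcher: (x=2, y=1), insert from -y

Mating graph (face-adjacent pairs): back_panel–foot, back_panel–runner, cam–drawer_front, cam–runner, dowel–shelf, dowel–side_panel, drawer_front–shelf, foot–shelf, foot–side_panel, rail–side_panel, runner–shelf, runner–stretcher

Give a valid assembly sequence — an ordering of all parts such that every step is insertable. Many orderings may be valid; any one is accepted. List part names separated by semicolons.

cam; runner; stretcher; shelf; dowel; side_panel; back_panel; drawer_front; rail; foot

1. cam@(1, 2) [+y clear] — {cam}
2. runner@(1, 1) [+x clear] — {cam, runner}
3. stretcher@(2, 1) [-y clear] — {cam, runner, stretcher}
4. shelf@(0, 1) [-x clear] — {cam, runner, shelf, stretcher}
5. dowel@(-1, 1) [-x clear] — {cam, dowel, runner, shelf, stretcher}
6. side_panel@(-1, 0) [-y clear] — {cam, dowel, runner, shelf, side_panel, stretcher}
7. back_panel@(1, 0) [+x clear] — {back_panel, cam, dowel, runner, shelf, side_panel, stretcher}
8. drawer_front@(0, 2) [+y clear] — {back_panel, cam, dowel, drawer_front, runner, shelf, side_panel, stretcher}
9. rail@(-1, -1) [+x clear] — {back_panel, cam, dowel, drawer_front, rail, runner, shelf, side_panel, stretcher}
10. foot@(0, 0) [-y clear] — {back_panel, cam, dowel, drawer_front, foot, rail, runner, shelf, side_panel, stretcher}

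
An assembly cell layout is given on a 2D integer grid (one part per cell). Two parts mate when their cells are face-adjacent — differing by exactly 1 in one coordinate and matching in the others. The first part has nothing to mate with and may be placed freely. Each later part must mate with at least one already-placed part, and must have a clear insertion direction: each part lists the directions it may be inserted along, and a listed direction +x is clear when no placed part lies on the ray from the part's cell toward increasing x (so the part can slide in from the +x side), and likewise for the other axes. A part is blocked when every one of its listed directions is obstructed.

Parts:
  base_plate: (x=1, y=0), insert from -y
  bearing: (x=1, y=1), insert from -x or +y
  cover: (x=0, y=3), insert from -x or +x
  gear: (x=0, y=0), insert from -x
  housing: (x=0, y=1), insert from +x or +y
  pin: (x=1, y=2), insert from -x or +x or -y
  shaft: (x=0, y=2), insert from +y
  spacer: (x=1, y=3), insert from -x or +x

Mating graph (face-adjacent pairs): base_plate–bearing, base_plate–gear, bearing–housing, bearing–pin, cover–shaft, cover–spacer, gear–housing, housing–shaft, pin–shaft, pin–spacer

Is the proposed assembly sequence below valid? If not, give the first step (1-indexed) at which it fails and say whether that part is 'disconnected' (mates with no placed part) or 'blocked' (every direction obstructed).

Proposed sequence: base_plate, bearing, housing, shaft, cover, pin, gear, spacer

1. base_plate@(1, 0) [-y clear] — {base_plate}
2. bearing@(1, 1) [-x clear] — {base_plate, bearing}
3. housing@(0, 1) [+y clear] — {base_plate, bearing, housing}
4. shaft@(0, 2) [+y clear] — {base_plate, bearing, housing, shaft}
5. cover@(0, 3) [-x clear] — {base_plate, bearing, cover, housing, shaft}
6. pin@(1, 2) [+x clear] — {base_plate, bearing, cover, housing, pin, shaft}
7. gear@(0, 0) [-x clear] — {base_plate, bearing, cover, gear, housing, pin, shaft}
8. spacer@(1, 3) [+x clear] — {base_plate, bearing, cover, gear, housing, pin, shaft, spacer}

Valid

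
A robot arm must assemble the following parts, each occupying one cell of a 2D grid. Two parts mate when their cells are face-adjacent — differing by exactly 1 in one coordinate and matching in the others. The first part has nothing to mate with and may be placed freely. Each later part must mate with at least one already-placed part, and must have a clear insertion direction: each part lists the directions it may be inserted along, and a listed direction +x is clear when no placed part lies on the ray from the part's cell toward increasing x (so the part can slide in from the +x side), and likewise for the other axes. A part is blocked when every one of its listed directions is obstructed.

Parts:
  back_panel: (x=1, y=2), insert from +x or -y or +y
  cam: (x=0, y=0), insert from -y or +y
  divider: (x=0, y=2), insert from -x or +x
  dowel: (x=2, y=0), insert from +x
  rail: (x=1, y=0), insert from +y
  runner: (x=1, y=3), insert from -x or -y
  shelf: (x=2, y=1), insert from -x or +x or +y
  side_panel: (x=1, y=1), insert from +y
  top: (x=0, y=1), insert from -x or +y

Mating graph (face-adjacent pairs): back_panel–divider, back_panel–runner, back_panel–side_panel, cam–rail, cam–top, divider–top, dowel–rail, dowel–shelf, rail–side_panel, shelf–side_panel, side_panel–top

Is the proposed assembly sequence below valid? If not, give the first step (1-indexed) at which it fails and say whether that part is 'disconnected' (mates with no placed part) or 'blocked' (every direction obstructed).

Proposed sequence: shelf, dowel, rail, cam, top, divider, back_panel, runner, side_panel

1. shelf@(2, 1) [-x clear] — {shelf}
2. dowel@(2, 0) [+x clear] — {dowel, shelf}
3. rail@(1, 0) [+y clear] — {dowel, rail, shelf}
4. cam@(0, 0) [-y clear] — {cam, dowel, rail, shelf}
5. top@(0, 1) [-x clear] — {cam, dowel, rail, shelf, top}
6. divider@(0, 2) [-x clear] — {cam, divider, dowel, rail, shelf, top}
7. back_panel@(1, 2) [+x clear] — {back_panel, cam, divider, dowel, rail, shelf, top}
8. runner@(1, 3) [-x clear] — {back_panel, cam, divider, dowel, rail, runner, shelf, top}
9. side_panel@(1, 1) — +y all obstructed ⇒ blocked

Invalid at step 9 (blocked)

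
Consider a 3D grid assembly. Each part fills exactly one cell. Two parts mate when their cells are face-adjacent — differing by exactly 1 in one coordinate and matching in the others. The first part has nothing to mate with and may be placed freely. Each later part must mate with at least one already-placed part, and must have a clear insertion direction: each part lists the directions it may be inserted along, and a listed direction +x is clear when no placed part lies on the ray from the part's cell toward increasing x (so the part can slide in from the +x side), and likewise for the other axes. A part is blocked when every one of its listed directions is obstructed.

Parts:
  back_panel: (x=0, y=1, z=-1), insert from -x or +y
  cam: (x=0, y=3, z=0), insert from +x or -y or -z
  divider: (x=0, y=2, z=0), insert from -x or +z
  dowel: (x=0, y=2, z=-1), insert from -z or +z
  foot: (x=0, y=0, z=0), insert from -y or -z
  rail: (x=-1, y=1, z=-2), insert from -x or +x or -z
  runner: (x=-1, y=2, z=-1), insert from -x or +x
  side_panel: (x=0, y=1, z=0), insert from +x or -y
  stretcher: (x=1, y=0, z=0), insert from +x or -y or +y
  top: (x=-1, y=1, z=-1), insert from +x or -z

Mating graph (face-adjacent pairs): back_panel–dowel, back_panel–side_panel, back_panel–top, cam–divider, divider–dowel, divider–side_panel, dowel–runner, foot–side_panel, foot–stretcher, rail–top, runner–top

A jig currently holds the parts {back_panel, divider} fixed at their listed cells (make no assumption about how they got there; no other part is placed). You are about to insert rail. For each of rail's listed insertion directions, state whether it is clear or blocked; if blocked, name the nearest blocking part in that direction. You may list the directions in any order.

+x: clear; -x: clear; -z: clear

-x: ray from rail(-1, 1, -2) has no placed part ⇒ clear
+x: ray from rail(-1, 1, -2) has no placed part ⇒ clear
-z: ray from rail(-1, 1, -2) has no placed part ⇒ clear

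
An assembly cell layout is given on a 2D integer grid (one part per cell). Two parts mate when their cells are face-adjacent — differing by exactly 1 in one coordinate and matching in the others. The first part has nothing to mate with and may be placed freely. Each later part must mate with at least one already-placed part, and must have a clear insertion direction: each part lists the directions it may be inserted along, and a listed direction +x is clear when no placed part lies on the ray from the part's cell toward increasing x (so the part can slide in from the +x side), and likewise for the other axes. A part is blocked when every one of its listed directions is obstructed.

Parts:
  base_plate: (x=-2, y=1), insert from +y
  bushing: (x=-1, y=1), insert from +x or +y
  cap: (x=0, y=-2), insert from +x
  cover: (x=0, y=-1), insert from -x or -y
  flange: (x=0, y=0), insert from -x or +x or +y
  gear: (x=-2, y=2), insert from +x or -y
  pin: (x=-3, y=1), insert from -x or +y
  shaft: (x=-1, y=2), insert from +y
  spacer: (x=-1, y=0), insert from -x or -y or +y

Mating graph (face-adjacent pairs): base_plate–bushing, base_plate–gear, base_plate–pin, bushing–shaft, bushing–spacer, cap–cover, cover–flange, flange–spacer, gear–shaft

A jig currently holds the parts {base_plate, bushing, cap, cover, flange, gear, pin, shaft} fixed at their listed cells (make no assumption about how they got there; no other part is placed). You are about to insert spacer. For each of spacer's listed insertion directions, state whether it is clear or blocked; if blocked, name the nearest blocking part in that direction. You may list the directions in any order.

-x: ray from spacer(-1, 0) has no placed part ⇒ clear
-y: ray from spacer(-1, 0) has no placed part ⇒ clear
+y: nearest on ray is bushing@(-1, 1) ⇒ blocked

+y: blocked by bushing; -x: clear; -y: clear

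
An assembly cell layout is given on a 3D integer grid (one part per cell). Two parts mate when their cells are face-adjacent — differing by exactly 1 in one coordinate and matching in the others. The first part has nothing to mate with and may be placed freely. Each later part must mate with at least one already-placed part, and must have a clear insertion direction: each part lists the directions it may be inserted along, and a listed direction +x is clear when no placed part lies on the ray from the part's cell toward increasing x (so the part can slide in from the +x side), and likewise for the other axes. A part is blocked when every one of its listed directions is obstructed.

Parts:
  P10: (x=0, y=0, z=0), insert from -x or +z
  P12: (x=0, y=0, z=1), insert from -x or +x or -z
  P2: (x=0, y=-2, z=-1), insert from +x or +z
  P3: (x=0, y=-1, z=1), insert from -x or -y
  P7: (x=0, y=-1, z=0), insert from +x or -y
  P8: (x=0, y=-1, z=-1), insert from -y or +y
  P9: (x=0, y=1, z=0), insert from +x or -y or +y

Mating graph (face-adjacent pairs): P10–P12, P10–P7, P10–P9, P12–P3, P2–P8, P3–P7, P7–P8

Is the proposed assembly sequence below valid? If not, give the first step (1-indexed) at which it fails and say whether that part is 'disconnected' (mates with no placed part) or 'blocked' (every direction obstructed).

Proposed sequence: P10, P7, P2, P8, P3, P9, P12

Invalid at step 3 (disconnected)

1. P10@(0, 0, 0) [-x clear] — {P10}
2. P7@(0, -1, 0) [+x clear] — {P10, P7}
3. P2@(0, -2, -1) — no placed neighbour ⇒ disconnected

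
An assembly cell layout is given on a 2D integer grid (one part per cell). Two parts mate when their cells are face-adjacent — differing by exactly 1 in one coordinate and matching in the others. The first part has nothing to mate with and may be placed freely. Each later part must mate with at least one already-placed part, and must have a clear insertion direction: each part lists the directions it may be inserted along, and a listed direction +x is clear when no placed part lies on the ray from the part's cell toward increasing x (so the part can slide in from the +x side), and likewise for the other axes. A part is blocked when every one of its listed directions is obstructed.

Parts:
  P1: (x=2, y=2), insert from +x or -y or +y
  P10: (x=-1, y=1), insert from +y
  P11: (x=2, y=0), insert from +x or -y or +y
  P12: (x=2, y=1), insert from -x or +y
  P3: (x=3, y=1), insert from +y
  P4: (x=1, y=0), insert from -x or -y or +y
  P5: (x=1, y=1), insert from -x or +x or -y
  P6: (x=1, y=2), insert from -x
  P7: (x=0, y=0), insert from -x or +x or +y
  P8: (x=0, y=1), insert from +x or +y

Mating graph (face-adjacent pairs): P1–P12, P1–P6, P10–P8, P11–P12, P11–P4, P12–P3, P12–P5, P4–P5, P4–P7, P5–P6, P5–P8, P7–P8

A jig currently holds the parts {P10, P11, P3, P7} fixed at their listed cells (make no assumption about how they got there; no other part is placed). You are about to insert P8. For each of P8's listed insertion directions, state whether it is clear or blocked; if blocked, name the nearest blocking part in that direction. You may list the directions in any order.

+x: nearest on ray is P3@(3, 1) ⇒ blocked
+y: ray from P8(0, 1) has no placed part ⇒ clear

+x: blocked by P3; +y: clear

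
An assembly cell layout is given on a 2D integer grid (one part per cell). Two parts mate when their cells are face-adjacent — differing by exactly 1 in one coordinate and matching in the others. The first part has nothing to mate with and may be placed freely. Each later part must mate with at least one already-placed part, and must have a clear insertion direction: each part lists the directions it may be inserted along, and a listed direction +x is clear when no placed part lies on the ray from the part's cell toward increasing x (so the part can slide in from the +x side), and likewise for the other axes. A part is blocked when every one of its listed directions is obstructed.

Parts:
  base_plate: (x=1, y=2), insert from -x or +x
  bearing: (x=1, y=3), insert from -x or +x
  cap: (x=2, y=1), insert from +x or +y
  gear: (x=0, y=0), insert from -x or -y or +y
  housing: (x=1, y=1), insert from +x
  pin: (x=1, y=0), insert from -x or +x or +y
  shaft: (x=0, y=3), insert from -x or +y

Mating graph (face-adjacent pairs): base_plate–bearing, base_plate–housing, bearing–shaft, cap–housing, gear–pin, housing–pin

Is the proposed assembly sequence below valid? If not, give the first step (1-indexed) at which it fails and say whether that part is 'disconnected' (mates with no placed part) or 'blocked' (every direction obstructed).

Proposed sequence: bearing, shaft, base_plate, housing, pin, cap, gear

Valid

1. bearing@(1, 3) [-x clear] — {bearing}
2. shaft@(0, 3) [-x clear] — {bearing, shaft}
3. base_plate@(1, 2) [-x clear] — {base_plate, bearing, shaft}
4. housing@(1, 1) [+x clear] — {base_plate, bearing, housing, shaft}
5. pin@(1, 0) [-x clear] — {base_plate, bearing, housing, pin, shaft}
6. cap@(2, 1) [+x clear] — {base_plate, bearing, cap, housing, pin, shaft}
7. gear@(0, 0) [-x clear] — {base_plate, bearing, cap, gear, housing, pin, shaft}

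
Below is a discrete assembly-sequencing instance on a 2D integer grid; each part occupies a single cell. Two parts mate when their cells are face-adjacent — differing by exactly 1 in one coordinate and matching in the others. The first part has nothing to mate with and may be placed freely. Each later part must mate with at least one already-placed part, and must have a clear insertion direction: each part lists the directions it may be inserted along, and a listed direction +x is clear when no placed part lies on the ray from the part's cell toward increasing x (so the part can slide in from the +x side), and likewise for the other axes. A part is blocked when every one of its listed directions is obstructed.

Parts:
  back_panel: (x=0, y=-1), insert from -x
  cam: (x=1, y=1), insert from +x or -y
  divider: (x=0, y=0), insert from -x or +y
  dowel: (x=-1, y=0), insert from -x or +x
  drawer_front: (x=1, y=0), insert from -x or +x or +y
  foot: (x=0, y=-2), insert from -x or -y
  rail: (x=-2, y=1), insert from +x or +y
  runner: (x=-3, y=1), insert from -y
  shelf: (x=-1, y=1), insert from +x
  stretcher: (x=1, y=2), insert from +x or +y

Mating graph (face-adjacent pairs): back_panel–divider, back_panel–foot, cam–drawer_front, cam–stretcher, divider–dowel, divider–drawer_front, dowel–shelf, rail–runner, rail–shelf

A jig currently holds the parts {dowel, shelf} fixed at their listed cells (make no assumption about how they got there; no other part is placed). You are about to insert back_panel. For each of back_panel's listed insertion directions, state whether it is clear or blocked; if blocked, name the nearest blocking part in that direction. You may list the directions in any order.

-x: ray from back_panel(0, -1) has no placed part ⇒ clear

-x: clear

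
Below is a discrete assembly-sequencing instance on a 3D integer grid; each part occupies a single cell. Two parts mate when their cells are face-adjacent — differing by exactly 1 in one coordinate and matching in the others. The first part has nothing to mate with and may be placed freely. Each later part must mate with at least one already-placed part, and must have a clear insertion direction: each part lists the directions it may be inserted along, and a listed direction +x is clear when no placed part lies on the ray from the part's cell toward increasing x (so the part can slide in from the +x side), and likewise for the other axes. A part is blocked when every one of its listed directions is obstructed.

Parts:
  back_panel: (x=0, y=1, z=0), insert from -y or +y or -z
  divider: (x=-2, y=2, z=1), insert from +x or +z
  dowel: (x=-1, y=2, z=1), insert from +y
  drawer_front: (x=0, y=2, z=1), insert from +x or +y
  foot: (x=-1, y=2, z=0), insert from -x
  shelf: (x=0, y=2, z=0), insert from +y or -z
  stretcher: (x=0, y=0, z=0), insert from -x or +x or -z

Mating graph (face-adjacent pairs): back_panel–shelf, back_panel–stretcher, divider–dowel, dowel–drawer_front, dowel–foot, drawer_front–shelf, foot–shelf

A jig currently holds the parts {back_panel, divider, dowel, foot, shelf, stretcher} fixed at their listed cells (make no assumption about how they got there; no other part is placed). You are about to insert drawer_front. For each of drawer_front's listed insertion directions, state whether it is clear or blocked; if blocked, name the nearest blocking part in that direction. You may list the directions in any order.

+x: ray from drawer_front(0, 2, 1) has no placed part ⇒ clear
+y: ray from drawer_front(0, 2, 1) has no placed part ⇒ clear

+x: clear; +y: clear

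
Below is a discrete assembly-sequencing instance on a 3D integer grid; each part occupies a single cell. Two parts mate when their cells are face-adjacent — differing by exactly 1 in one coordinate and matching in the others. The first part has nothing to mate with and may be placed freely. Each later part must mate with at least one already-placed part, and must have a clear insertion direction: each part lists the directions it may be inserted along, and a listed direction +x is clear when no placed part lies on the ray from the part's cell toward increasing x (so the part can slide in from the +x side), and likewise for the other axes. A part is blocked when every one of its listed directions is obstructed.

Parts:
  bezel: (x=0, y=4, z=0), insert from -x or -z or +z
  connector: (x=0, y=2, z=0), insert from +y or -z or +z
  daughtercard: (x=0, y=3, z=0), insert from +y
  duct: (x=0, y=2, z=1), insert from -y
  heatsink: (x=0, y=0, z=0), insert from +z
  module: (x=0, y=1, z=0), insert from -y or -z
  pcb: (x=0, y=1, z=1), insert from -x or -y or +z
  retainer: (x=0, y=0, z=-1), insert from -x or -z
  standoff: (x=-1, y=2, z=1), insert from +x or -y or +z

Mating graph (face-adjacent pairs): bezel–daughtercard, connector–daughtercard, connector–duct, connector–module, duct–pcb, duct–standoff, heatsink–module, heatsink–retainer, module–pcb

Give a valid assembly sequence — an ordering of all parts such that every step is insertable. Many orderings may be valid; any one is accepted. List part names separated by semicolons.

connector; duct; module; standoff; heatsink; pcb; daughtercard; bezel; retainer

1. connector@(0, 2, 0) [+y clear] — {connector}
2. duct@(0, 2, 1) [-y clear] — {connector, duct}
3. module@(0, 1, 0) [-y clear] — {connector, duct, module}
4. standoff@(-1, 2, 1) [-y clear] — {connector, duct, module, standoff}
5. heatsink@(0, 0, 0) [+z clear] — {connector, duct, heatsink, module, standoff}
6. pcb@(0, 1, 1) [-x clear] — {connector, duct, heatsink, module, pcb, standoff}
7. daughtercard@(0, 3, 0) [+y clear] — {connector, daughtercard, duct, heatsink, module, pcb, standoff}
8. bezel@(0, 4, 0) [-x clear] — {bezel, connector, daughtercard, duct, heatsink, module, pcb, standoff}
9. retainer@(0, 0, -1) [-x clear] — {bezel, connector, daughtercard, duct, heatsink, module, pcb, retainer, standoff}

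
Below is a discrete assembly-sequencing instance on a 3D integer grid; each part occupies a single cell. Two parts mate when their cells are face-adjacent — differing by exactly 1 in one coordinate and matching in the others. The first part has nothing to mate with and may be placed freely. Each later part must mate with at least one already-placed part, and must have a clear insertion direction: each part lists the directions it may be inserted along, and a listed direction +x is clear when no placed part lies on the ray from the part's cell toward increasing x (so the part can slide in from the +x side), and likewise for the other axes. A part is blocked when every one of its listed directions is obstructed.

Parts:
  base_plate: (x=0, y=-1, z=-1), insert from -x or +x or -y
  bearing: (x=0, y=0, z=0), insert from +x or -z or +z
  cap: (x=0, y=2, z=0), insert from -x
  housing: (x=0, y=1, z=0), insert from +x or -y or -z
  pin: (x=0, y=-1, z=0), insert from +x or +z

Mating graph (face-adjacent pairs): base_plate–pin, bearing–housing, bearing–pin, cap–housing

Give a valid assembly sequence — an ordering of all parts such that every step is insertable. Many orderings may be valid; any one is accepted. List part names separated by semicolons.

1. cap@(0, 2, 0) [-x clear] — {cap}
2. housing@(0, 1, 0) [+x clear] — {cap, housing}
3. bearing@(0, 0, 0) [+x clear] — {bearing, cap, housing}
4. pin@(0, -1, 0) [+x clear] — {bearing, cap, housing, pin}
5. base_plate@(0, -1, -1) [-x clear] — {base_plate, bearing, cap, housing, pin}

cap; housing; bearing; pin; base_plate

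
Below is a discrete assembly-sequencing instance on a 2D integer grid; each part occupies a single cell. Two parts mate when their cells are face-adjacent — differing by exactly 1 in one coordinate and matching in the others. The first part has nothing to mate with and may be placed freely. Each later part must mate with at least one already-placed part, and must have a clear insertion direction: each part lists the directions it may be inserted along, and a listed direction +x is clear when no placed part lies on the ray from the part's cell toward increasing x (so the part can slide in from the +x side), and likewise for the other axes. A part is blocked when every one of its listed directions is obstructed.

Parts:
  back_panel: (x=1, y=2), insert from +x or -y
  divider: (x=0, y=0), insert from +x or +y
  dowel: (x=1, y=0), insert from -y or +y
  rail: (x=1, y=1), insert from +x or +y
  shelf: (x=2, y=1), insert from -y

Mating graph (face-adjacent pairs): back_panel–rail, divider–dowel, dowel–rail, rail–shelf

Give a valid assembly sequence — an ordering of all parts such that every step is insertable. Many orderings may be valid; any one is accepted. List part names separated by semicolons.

1. divider@(0, 0) [+x clear] — {divider}
2. dowel@(1, 0) [-y clear] — {divider, dowel}
3. rail@(1, 1) [+x clear] — {divider, dowel, rail}
4. back_panel@(1, 2) [+x clear] — {back_panel, divider, dowel, rail}
5. shelf@(2, 1) [-y clear] — {back_panel, divider, dowel, rail, shelf}

divider; dowel; rail; back_panel; shelf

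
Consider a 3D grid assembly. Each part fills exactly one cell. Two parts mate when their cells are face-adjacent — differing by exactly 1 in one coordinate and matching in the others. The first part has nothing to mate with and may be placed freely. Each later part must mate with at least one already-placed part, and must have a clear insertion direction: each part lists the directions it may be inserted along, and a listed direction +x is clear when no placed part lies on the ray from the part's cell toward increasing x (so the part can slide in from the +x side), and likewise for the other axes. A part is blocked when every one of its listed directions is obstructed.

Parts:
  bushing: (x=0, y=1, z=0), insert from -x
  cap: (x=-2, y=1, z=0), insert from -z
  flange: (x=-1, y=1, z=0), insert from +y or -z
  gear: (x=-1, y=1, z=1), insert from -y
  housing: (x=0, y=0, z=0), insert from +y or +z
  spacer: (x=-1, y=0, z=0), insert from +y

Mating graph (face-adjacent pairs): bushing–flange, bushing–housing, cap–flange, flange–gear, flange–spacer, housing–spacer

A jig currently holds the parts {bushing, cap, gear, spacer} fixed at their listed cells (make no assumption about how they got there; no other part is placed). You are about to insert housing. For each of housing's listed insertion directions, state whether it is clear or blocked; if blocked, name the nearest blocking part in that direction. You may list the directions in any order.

+y: blocked by bushing; +z: clear

+y: nearest on ray is bushing@(0, 1, 0) ⇒ blocked
+z: ray from housing(0, 0, 0) has no placed part ⇒ clear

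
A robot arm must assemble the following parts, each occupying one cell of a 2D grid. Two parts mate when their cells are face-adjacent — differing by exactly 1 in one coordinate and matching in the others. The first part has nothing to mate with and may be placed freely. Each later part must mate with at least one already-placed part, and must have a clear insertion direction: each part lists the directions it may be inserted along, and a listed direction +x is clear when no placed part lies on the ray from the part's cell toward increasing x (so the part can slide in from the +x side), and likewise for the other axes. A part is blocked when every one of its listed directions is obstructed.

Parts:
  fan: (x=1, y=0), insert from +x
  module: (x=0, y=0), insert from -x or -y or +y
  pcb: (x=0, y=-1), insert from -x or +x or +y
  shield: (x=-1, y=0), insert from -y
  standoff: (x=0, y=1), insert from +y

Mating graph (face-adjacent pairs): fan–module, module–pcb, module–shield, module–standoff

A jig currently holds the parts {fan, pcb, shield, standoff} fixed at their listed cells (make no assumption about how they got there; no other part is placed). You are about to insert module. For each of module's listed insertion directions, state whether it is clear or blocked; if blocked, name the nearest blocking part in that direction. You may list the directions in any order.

+y: blocked by standoff; -x: blocked by shield; -y: blocked by pcb

-x: nearest on ray is shield@(-1, 0) ⇒ blocked
-y: nearest on ray is pcb@(0, -1) ⇒ blocked
+y: nearest on ray is standoff@(0, 1) ⇒ blocked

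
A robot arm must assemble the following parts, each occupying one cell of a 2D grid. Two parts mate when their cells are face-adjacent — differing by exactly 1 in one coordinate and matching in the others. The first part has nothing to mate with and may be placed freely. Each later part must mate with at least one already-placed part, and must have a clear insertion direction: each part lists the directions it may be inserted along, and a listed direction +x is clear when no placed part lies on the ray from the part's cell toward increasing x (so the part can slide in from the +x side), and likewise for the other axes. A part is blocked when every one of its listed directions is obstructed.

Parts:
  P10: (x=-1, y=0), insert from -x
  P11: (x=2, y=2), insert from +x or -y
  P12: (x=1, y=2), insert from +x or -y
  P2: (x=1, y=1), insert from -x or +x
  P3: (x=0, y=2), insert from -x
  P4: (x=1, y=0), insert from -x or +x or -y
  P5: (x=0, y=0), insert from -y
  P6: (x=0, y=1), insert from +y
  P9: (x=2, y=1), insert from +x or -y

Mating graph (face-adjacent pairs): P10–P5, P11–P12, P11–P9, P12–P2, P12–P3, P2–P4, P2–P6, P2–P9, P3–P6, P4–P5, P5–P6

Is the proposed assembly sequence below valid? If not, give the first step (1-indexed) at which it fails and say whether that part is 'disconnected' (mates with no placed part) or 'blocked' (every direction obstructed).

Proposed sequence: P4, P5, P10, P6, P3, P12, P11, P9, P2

Invalid at step 9 (blocked)

1. P4@(1, 0) [-x clear] — {P4}
2. P5@(0, 0) [-y clear] — {P4, P5}
3. P10@(-1, 0) [-x clear] — {P10, P4, P5}
4. P6@(0, 1) [+y clear] — {P10, P4, P5, P6}
5. P3@(0, 2) [-x clear] — {P10, P3, P4, P5, P6}
6. P12@(1, 2) [+x clear] — {P10, P12, P3, P4, P5, P6}
7. P11@(2, 2) [+x clear] — {P10, P11, P12, P3, P4, P5, P6}
8. P9@(2, 1) [+x clear] — {P10, P11, P12, P3, P4, P5, P6, P9}
9. P2@(1, 1) — -x/+x all obstructed ⇒ blocked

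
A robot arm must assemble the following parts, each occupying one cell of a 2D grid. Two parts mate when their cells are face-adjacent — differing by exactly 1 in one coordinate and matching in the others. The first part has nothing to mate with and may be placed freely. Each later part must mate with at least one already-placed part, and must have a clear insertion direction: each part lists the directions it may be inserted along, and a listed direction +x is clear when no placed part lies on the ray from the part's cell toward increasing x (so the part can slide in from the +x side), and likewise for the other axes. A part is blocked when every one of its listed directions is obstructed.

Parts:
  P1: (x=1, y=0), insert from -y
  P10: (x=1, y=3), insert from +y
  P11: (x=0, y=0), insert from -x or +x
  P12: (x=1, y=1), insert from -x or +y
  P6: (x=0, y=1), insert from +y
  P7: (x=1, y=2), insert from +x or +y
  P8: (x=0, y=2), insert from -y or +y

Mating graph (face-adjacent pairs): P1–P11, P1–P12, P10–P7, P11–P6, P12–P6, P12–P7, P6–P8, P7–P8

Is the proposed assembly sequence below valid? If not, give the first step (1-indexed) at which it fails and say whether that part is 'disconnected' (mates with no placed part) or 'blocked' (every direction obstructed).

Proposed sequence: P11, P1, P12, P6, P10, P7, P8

Invalid at step 5 (disconnected)

1. P11@(0, 0) [-x clear] — {P11}
2. P1@(1, 0) [-y clear] — {P1, P11}
3. P12@(1, 1) [-x clear] — {P1, P11, P12}
4. P6@(0, 1) [+y clear] — {P1, P11, P12, P6}
5. P10@(1, 3) — no placed neighbour ⇒ disconnected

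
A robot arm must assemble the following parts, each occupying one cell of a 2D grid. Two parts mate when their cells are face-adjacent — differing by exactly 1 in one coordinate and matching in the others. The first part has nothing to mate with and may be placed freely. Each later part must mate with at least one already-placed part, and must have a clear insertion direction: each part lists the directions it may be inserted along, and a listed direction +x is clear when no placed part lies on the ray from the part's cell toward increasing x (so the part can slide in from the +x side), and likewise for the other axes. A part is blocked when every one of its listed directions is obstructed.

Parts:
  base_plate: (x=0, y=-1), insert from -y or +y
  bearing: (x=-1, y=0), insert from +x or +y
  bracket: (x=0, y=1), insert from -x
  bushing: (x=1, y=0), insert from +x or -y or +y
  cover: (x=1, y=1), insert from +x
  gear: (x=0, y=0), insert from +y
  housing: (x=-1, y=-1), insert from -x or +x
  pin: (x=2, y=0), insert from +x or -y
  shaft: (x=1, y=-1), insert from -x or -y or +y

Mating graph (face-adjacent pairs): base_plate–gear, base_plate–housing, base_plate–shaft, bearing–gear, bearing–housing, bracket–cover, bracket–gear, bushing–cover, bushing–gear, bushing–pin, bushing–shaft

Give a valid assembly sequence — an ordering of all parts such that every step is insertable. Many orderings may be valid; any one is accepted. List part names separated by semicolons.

housing; bearing; gear; bushing; pin; bracket; shaft; base_plate; cover

1. housing@(-1, -1) [-x clear] — {housing}
2. bearing@(-1, 0) [+x clear] — {bearing, housing}
3. gear@(0, 0) [+y clear] — {bearing, gear, housing}
4. bushing@(1, 0) [+x clear] — {bearing, bushing, gear, housing}
5. pin@(2, 0) [+x clear] — {bearing, bushing, gear, housing, pin}
6. bracket@(0, 1) [-x clear] — {bearing, bracket, bushing, gear, housing, pin}
7. shaft@(1, -1) [-y clear] — {bearing, bracket, bushing, gear, housing, pin, shaft}
8. base_plate@(0, -1) [-y clear] — {base_plate, bearing, bracket, bushing, gear, housing, pin, shaft}
9. cover@(1, 1) [+x clear] — {base_plate, bearing, bracket, bushing, cover, gear, housing, pin, shaft}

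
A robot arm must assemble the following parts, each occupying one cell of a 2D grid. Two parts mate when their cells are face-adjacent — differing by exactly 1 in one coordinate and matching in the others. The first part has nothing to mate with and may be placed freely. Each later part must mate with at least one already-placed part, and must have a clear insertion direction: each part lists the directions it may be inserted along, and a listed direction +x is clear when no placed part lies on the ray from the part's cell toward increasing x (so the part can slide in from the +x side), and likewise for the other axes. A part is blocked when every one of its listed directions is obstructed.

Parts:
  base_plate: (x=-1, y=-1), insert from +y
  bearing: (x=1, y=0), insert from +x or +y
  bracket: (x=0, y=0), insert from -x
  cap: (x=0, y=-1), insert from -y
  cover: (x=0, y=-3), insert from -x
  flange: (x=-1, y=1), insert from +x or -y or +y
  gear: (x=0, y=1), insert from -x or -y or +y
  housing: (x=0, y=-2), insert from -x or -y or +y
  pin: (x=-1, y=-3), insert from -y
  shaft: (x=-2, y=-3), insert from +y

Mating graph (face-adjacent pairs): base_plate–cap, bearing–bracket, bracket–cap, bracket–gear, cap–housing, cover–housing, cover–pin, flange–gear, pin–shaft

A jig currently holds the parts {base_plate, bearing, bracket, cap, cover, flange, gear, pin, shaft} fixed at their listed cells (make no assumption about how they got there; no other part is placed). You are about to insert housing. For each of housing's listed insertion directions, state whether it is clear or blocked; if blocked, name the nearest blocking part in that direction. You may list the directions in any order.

-x: ray from housing(0, -2) has no placed part ⇒ clear
-y: nearest on ray is cover@(0, -3) ⇒ blocked
+y: nearest on ray is cap@(0, -1) ⇒ blocked

+y: blocked by cap; -x: clear; -y: blocked by cover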